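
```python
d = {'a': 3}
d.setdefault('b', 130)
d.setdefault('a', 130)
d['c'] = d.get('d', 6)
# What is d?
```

After line 1: d = {'a': 3}
After line 2 (setdefault adds 'b'=130): d = {'a': 3, 'b': 130}
After line 3 (setdefault 'a' no-op, already exists): d = {'a': 3, 'b': 130}
After line 4 (get('d', 6) returns default since 'd' not in d): d = {'a': 3, 'b': 130, 'c': 6}

{'a': 3, 'b': 130, 'c': 6}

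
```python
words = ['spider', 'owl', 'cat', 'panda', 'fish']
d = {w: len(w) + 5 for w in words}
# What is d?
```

{'spider': 11, 'owl': 8, 'cat': 8, 'panda': 10, 'fish': 9}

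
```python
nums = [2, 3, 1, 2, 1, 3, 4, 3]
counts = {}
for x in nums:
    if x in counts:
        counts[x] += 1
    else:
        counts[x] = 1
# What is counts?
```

Initial: counts = {}, nums = [2, 3, 1, 2, 1, 3, 4, 3]
See 2: counts = {2: 1}
See 3: counts = {2: 1, 3: 1}
See 1: counts = {2: 1, 3: 1, 1: 1}
See 2: counts = {2: 2, 3: 1, 1: 1}
See 1: counts = {2: 2, 3: 1, 1: 2}
See 3: counts = {2: 2, 3: 2, 1: 2}
See 4: counts = {2: 2, 3: 2, 1: 2, 4: 1}
See 3: counts = {2: 2, 3: 3, 1: 2, 4: 1}

{2: 2, 3: 3, 1: 2, 4: 1}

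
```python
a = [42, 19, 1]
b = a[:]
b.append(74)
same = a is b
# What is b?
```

After line 1: a = [42, 19, 1]
After line 2 (b = a[:] is a shallow copy, new object): a = [42, 19, 1], b = [42, 19, 1]
After line 3 (append only mutates b): a = [42, 19, 1], b = [42, 19, 1, 74]
After line 4 (same = a is b; different objects -> False): same = False

[42, 19, 1, 74]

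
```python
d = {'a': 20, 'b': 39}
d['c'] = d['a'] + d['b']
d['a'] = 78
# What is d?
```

After line 1: d = {'a': 20, 'b': 39}
After line 2 (d['c'] = 20 + 39): d = {'a': 20, 'b': 39, 'c': 59}
After line 3: d = {'a': 78, 'b': 39, 'c': 59}

{'a': 78, 'b': 39, 'c': 59}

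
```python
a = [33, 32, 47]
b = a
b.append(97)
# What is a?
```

After line 1: a = [33, 32, 47]
After line 2 (b = a is an alias, same object): a = [33, 32, 47], b = [33, 32, 47]
After line 3 (b.append mutates the shared list): a = [33, 32, 47, 97], b = [33, 32, 47, 97]

[33, 32, 47, 97]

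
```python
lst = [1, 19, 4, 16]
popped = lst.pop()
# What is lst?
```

[1, 19, 4]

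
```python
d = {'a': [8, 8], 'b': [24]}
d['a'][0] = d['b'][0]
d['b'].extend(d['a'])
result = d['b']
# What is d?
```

After line 1: d = {'a': [8, 8], 'b': [24]}
After line 2 (a[0] = b[0] = 24): d = {'a': [24, 8], 'b': [24]}
After line 3 (b.extend(a) appends [24, 8]): d = {'a': [24, 8], 'b': [24, 24, 8]}
After line 4: result = d['b'] = [24, 24, 8]

{'a': [24, 8], 'b': [24, 24, 8]}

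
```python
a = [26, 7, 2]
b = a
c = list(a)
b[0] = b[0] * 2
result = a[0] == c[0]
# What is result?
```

After line 1: a = [26, 7, 2]
After line 2 (b = a, alias): a = [26, 7, 2], b = [26, 7, 2]
After line 3 (c = list(a) is a copy, new object): c = [26, 7, 2]
After line 4 (b[0] = 26 * 2 = 52; mutates shared a/b): a = b = [52, 7, 2], c = [26, 7, 2]
After line 5 (a[0] = 52, c[0] = 26; result = False)

False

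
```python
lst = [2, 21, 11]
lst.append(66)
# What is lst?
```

[2, 21, 11, 66]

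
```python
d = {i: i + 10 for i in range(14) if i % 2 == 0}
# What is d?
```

{0: 10, 2: 12, 4: 14, 6: 16, 8: 18, 10: 20, 12: 22}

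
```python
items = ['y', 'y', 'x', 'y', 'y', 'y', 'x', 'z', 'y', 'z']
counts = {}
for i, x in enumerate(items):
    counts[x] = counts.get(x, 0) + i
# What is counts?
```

Initial: counts = {}, items = ['y', 'y', 'x', 'y', 'y', 'y', 'x', 'z', 'y', 'z']
i=0, x='y': counts = {'y': 0}
i=1, x='y': counts = {'y': 1}
i=2, x='x': counts = {'y': 1, 'x': 2}
i=3, x='y': counts = {'y': 4, 'x': 2}
i=4, x='y': counts = {'y': 8, 'x': 2}
i=5, x='y': counts = {'y': 13, 'x': 2}
i=6, x='x': counts = {'y': 13, 'x': 8}
i=7, x='z': counts = {'y': 13, 'x': 8, 'z': 7}
i=8, x='y': counts = {'y': 21, 'x': 8, 'z': 7}
i=9, x='z': counts = {'y': 21, 'x': 8, 'z': 16}

{'y': 21, 'x': 8, 'z': 16}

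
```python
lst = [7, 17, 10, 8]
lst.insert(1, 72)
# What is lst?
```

[7, 72, 17, 10, 8]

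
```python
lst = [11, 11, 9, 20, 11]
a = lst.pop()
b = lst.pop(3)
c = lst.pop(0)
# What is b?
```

After line 1: lst = [11, 11, 9, 20, 11]
After line 2 (pop() -> a = 11): lst = [11, 11, 9, 20]
After line 3 (pop(3) -> b = 20): lst = [11, 11, 9]
After line 4 (pop(0) -> c = 11): lst = [11, 9]

20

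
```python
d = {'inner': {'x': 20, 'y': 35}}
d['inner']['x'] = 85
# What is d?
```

After line 1: d = {'inner': {'x': 20, 'y': 35}}
After line 2 (inner x overwritten): d = {'inner': {'x': 85, 'y': 35}}

{'inner': {'x': 85, 'y': 35}}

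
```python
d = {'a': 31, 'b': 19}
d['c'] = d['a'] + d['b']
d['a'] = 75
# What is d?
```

After line 1: d = {'a': 31, 'b': 19}
After line 2 (d['c'] = 31 + 19): d = {'a': 31, 'b': 19, 'c': 50}
After line 3: d = {'a': 75, 'b': 19, 'c': 50}

{'a': 75, 'b': 19, 'c': 50}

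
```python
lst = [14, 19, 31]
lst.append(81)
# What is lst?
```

[14, 19, 31, 81]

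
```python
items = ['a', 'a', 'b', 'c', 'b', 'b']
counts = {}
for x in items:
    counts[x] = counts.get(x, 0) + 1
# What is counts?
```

Initial: counts = {}, items = ['a', 'a', 'b', 'c', 'b', 'b']
See 'a': counts = {'a': 1}
See 'a': counts = {'a': 2}
See 'b': counts = {'a': 2, 'b': 1}
See 'c': counts = {'a': 2, 'b': 1, 'c': 1}
See 'b': counts = {'a': 2, 'b': 2, 'c': 1}
See 'b': counts = {'a': 2, 'b': 3, 'c': 1}

{'a': 2, 'b': 3, 'c': 1}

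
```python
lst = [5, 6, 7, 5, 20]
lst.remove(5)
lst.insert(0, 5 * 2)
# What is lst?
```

After line 1: lst = [5, 6, 7, 5, 20]
After line 2 (remove first 5): lst = [6, 7, 5, 20]
After line 3 (insert 10 at index 0): lst = [10, 6, 7, 5, 20]

[10, 6, 7, 5, 20]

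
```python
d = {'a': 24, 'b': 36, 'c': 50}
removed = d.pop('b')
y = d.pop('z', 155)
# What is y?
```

After line 1: d = {'a': 24, 'b': 36, 'c': 50}
After line 2 (pop 'b' returns 36): d = {'a': 24, 'c': 50}, removed = 36
After line 3 (pop 'z' missing, returns default 155): d = {'a': 24, 'c': 50}, y = 155

155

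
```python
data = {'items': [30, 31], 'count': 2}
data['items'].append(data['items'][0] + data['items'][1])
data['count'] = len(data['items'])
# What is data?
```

After line 1: data = {'items': [30, 31], 'count': 2}
After line 2 (append 30 + 31 = 61): data = {'items': [30, 31, 61], 'count': 2}
After line 3 (count = len(items) = 3): data = {'items': [30, 31, 61], 'count': 3}

{'items': [30, 31, 61], 'count': 3}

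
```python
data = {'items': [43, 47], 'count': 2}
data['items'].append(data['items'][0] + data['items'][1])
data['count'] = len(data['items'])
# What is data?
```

After line 1: data = {'items': [43, 47], 'count': 2}
After line 2 (append 43 + 47 = 90): data = {'items': [43, 47, 90], 'count': 2}
After line 3 (count = len(items) = 3): data = {'items': [43, 47, 90], 'count': 3}

{'items': [43, 47, 90], 'count': 3}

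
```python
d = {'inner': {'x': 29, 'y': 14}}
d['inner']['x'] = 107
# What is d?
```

After line 1: d = {'inner': {'x': 29, 'y': 14}}
After line 2 (inner x overwritten): d = {'inner': {'x': 107, 'y': 14}}

{'inner': {'x': 107, 'y': 14}}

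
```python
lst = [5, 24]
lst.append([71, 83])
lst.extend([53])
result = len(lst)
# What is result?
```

After line 1: lst = [5, 24]
After line 2 (append adds [71, 83] as single element): lst = [5, 24, [71, 83]]
After line 3 (extend unpacks [53], adds 53): lst = [5, 24, [71, 83], 53]
After line 4: result = len(lst) = 4

4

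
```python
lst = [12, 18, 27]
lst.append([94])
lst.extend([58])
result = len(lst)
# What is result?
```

After line 1: lst = [12, 18, 27]
After line 2 (append adds [94] as single element): lst = [12, 18, 27, [94]]
After line 3 (extend unpacks [58], adds 58): lst = [12, 18, 27, [94], 58]
After line 4: result = len(lst) = 5

5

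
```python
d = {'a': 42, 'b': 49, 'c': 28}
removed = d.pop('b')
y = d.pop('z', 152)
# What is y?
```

After line 1: d = {'a': 42, 'b': 49, 'c': 28}
After line 2 (pop 'b' returns 49): d = {'a': 42, 'c': 28}, removed = 49
After line 3 (pop 'z' missing, returns default 152): d = {'a': 42, 'c': 28}, y = 152

152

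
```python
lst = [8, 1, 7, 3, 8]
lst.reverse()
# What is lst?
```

[8, 3, 7, 1, 8]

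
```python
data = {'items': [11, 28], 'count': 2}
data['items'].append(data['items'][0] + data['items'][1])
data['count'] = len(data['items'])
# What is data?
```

After line 1: data = {'items': [11, 28], 'count': 2}
After line 2 (append 11 + 28 = 39): data = {'items': [11, 28, 39], 'count': 2}
After line 3 (count = len(items) = 3): data = {'items': [11, 28, 39], 'count': 3}

{'items': [11, 28, 39], 'count': 3}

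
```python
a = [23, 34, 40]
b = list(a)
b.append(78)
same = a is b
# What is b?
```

After line 1: a = [23, 34, 40]
After line 2 (b = list(a) is a shallow copy, new object): a = [23, 34, 40], b = [23, 34, 40]
After line 3 (append only mutates b): a = [23, 34, 40], b = [23, 34, 40, 78]
After line 4 (same = a is b; different objects -> False): same = False

[23, 34, 40, 78]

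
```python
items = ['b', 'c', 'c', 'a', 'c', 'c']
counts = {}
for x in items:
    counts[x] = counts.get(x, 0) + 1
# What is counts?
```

Initial: counts = {}, items = ['b', 'c', 'c', 'a', 'c', 'c']
See 'b': counts = {'b': 1}
See 'c': counts = {'b': 1, 'c': 1}
See 'c': counts = {'b': 1, 'c': 2}
See 'a': counts = {'b': 1, 'c': 2, 'a': 1}
See 'c': counts = {'b': 1, 'c': 3, 'a': 1}
See 'c': counts = {'b': 1, 'c': 4, 'a': 1}

{'b': 1, 'c': 4, 'a': 1}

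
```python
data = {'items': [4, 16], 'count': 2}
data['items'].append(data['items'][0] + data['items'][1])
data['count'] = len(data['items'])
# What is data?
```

After line 1: data = {'items': [4, 16], 'count': 2}
After line 2 (append 4 + 16 = 20): data = {'items': [4, 16, 20], 'count': 2}
After line 3 (count = len(items) = 3): data = {'items': [4, 16, 20], 'count': 3}

{'items': [4, 16, 20], 'count': 3}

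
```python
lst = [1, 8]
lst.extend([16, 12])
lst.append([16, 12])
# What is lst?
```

After line 1: lst = [1, 8]
After line 2 (extend unpacks [16, 12]): lst = [1, 8, 16, 12]
After line 3 (append adds [16, 12] as single element): lst = [1, 8, 16, 12, [16, 12]]

[1, 8, 16, 12, [16, 12]]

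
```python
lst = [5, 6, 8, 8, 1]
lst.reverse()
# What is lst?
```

[1, 8, 8, 6, 5]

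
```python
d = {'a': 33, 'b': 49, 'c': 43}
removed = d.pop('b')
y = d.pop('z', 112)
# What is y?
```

After line 1: d = {'a': 33, 'b': 49, 'c': 43}
After line 2 (pop 'b' returns 49): d = {'a': 33, 'c': 43}, removed = 49
After line 3 (pop 'z' missing, returns default 112): d = {'a': 33, 'c': 43}, y = 112

112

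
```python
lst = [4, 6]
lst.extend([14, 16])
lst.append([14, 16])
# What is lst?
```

After line 1: lst = [4, 6]
After line 2 (extend unpacks [14, 16]): lst = [4, 6, 14, 16]
After line 3 (append adds [14, 16] as single element): lst = [4, 6, 14, 16, [14, 16]]

[4, 6, 14, 16, [14, 16]]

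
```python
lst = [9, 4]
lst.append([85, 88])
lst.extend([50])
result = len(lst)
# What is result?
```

After line 1: lst = [9, 4]
After line 2 (append adds [85, 88] as single element): lst = [9, 4, [85, 88]]
After line 3 (extend unpacks [50], adds 50): lst = [9, 4, [85, 88], 50]
After line 4: result = len(lst) = 4

4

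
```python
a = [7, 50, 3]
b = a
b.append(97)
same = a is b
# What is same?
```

After line 1: a = [7, 50, 3]
After line 2 (b = a is an alias, same object): a = [7, 50, 3], b = [7, 50, 3]
After line 3 (b.append mutates the shared list): a = [7, 50, 3, 97], b = [7, 50, 3, 97]
After line 4 (same = a is b; same object -> True): same = True

True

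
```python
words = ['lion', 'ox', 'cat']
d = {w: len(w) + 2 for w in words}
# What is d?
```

{'lion': 6, 'ox': 4, 'cat': 5}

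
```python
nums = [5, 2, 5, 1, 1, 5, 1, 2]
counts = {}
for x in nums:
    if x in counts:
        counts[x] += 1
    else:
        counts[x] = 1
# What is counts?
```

Initial: counts = {}, nums = [5, 2, 5, 1, 1, 5, 1, 2]
See 5: counts = {5: 1}
See 2: counts = {5: 1, 2: 1}
See 5: counts = {5: 2, 2: 1}
See 1: counts = {5: 2, 2: 1, 1: 1}
See 1: counts = {5: 2, 2: 1, 1: 2}
See 5: counts = {5: 3, 2: 1, 1: 2}
See 1: counts = {5: 3, 2: 1, 1: 3}
See 2: counts = {5: 3, 2: 2, 1: 3}

{5: 3, 2: 2, 1: 3}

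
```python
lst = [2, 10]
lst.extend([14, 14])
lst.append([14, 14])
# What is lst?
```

After line 1: lst = [2, 10]
After line 2 (extend unpacks [14, 14]): lst = [2, 10, 14, 14]
After line 3 (append adds [14, 14] as single element): lst = [2, 10, 14, 14, [14, 14]]

[2, 10, 14, 14, [14, 14]]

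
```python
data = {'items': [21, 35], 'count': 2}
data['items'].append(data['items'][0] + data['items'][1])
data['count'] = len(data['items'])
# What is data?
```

After line 1: data = {'items': [21, 35], 'count': 2}
After line 2 (append 21 + 35 = 56): data = {'items': [21, 35, 56], 'count': 2}
After line 3 (count = len(items) = 3): data = {'items': [21, 35, 56], 'count': 3}

{'items': [21, 35, 56], 'count': 3}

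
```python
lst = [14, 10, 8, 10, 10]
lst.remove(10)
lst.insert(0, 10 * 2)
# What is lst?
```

After line 1: lst = [14, 10, 8, 10, 10]
After line 2 (remove first 10): lst = [14, 8, 10, 10]
After line 3 (insert 20 at index 0): lst = [20, 14, 8, 10, 10]

[20, 14, 8, 10, 10]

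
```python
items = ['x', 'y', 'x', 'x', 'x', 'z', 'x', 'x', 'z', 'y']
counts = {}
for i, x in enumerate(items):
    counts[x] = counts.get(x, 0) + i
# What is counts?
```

Initial: counts = {}, items = ['x', 'y', 'x', 'x', 'x', 'z', 'x', 'x', 'z', 'y']
i=0, x='x': counts = {'x': 0}
i=1, x='y': counts = {'x': 0, 'y': 1}
i=2, x='x': counts = {'x': 2, 'y': 1}
i=3, x='x': counts = {'x': 5, 'y': 1}
i=4, x='x': counts = {'x': 9, 'y': 1}
i=5, x='z': counts = {'x': 9, 'y': 1, 'z': 5}
i=6, x='x': counts = {'x': 15, 'y': 1, 'z': 5}
i=7, x='x': counts = {'x': 22, 'y': 1, 'z': 5}
i=8, x='z': counts = {'x': 22, 'y': 1, 'z': 13}
i=9, x='y': counts = {'x': 22, 'y': 10, 'z': 13}

{'x': 22, 'y': 10, 'z': 13}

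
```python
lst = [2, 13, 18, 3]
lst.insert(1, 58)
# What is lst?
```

[2, 58, 13, 18, 3]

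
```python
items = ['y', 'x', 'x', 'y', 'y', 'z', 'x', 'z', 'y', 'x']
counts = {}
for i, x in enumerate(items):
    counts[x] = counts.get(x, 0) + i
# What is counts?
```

Initial: counts = {}, items = ['y', 'x', 'x', 'y', 'y', 'z', 'x', 'z', 'y', 'x']
i=0, x='y': counts = {'y': 0}
i=1, x='x': counts = {'y': 0, 'x': 1}
i=2, x='x': counts = {'y': 0, 'x': 3}
i=3, x='y': counts = {'y': 3, 'x': 3}
i=4, x='y': counts = {'y': 7, 'x': 3}
i=5, x='z': counts = {'y': 7, 'x': 3, 'z': 5}
i=6, x='x': counts = {'y': 7, 'x': 9, 'z': 5}
i=7, x='z': counts = {'y': 7, 'x': 9, 'z': 12}
i=8, x='y': counts = {'y': 15, 'x': 9, 'z': 12}
i=9, x='x': counts = {'y': 15, 'x': 18, 'z': 12}

{'y': 15, 'x': 18, 'z': 12}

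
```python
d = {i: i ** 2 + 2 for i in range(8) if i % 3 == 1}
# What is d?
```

{1: 3, 4: 18, 7: 51}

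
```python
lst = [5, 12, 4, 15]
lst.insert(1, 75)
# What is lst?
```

[5, 75, 12, 4, 15]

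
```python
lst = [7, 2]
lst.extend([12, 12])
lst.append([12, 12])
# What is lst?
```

After line 1: lst = [7, 2]
After line 2 (extend unpacks [12, 12]): lst = [7, 2, 12, 12]
After line 3 (append adds [12, 12] as single element): lst = [7, 2, 12, 12, [12, 12]]

[7, 2, 12, 12, [12, 12]]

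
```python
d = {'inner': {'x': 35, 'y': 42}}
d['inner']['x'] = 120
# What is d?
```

After line 1: d = {'inner': {'x': 35, 'y': 42}}
After line 2 (inner x overwritten): d = {'inner': {'x': 120, 'y': 42}}

{'inner': {'x': 120, 'y': 42}}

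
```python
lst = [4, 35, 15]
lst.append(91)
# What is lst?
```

[4, 35, 15, 91]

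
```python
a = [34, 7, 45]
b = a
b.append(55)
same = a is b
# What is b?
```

After line 1: a = [34, 7, 45]
After line 2 (b = a is an alias, same object): a = [34, 7, 45], b = [34, 7, 45]
After line 3 (b.append mutates the shared list): a = [34, 7, 45, 55], b = [34, 7, 45, 55]
After line 4 (same = a is b; same object -> True): same = True

[34, 7, 45, 55]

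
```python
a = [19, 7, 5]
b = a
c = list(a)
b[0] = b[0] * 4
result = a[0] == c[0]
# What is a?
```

After line 1: a = [19, 7, 5]
After line 2 (b = a, alias): a = [19, 7, 5], b = [19, 7, 5]
After line 3 (c = list(a) is a copy, new object): c = [19, 7, 5]
After line 4 (b[0] = 19 * 4 = 76; mutates shared a/b): a = b = [76, 7, 5], c = [19, 7, 5]
After line 5 (a[0] = 76, c[0] = 19; result = False)

[76, 7, 5]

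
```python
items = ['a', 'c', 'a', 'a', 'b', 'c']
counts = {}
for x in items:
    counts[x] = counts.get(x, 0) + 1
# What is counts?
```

Initial: counts = {}, items = ['a', 'c', 'a', 'a', 'b', 'c']
See 'a': counts = {'a': 1}
See 'c': counts = {'a': 1, 'c': 1}
See 'a': counts = {'a': 2, 'c': 1}
See 'a': counts = {'a': 3, 'c': 1}
See 'b': counts = {'a': 3, 'c': 1, 'b': 1}
See 'c': counts = {'a': 3, 'c': 2, 'b': 1}

{'a': 3, 'c': 2, 'b': 1}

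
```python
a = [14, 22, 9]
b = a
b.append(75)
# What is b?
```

After line 1: a = [14, 22, 9]
After line 2 (b = a is an alias, same object): a = [14, 22, 9], b = [14, 22, 9]
After line 3 (b.append mutates the shared list): a = [14, 22, 9, 75], b = [14, 22, 9, 75]

[14, 22, 9, 75]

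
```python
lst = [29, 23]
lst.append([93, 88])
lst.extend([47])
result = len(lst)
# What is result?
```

After line 1: lst = [29, 23]
After line 2 (append adds [93, 88] as single element): lst = [29, 23, [93, 88]]
After line 3 (extend unpacks [47], adds 47): lst = [29, 23, [93, 88], 47]
After line 4: result = len(lst) = 4

4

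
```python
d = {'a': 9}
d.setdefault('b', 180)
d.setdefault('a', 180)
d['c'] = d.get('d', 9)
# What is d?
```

After line 1: d = {'a': 9}
After line 2 (setdefault adds 'b'=180): d = {'a': 9, 'b': 180}
After line 3 (setdefault 'a' no-op, already exists): d = {'a': 9, 'b': 180}
After line 4 (get('d', 9) returns default since 'd' not in d): d = {'a': 9, 'b': 180, 'c': 9}

{'a': 9, 'b': 180, 'c': 9}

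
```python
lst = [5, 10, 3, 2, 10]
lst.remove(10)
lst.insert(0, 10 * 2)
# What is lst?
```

After line 1: lst = [5, 10, 3, 2, 10]
After line 2 (remove first 10): lst = [5, 3, 2, 10]
After line 3 (insert 20 at index 0): lst = [20, 5, 3, 2, 10]

[20, 5, 3, 2, 10]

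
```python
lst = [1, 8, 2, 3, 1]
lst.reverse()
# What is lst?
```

[1, 3, 2, 8, 1]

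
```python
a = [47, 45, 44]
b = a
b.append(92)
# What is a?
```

After line 1: a = [47, 45, 44]
After line 2 (b = a is an alias, same object): a = [47, 45, 44], b = [47, 45, 44]
After line 3 (b.append mutates the shared list): a = [47, 45, 44, 92], b = [47, 45, 44, 92]

[47, 45, 44, 92]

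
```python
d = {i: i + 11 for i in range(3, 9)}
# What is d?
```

{3: 14, 4: 15, 5: 16, 6: 17, 7: 18, 8: 19}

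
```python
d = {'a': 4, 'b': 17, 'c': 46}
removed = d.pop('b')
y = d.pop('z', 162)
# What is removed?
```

After line 1: d = {'a': 4, 'b': 17, 'c': 46}
After line 2 (pop 'b' returns 17): d = {'a': 4, 'c': 46}, removed = 17
After line 3 (pop 'z' missing, returns default 162): d = {'a': 4, 'c': 46}, y = 162

17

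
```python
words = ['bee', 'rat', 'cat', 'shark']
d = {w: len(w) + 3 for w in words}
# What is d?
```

{'bee': 6, 'rat': 6, 'cat': 6, 'shark': 8}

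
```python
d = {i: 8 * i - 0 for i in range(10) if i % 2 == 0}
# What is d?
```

{0: 0, 2: 16, 4: 32, 6: 48, 8: 64}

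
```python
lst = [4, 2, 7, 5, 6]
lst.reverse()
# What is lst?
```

[6, 5, 7, 2, 4]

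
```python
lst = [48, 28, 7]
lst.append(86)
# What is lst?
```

[48, 28, 7, 86]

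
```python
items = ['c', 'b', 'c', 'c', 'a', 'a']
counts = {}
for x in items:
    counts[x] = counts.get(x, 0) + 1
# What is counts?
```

Initial: counts = {}, items = ['c', 'b', 'c', 'c', 'a', 'a']
See 'c': counts = {'c': 1}
See 'b': counts = {'c': 1, 'b': 1}
See 'c': counts = {'c': 2, 'b': 1}
See 'c': counts = {'c': 3, 'b': 1}
See 'a': counts = {'c': 3, 'b': 1, 'a': 1}
See 'a': counts = {'c': 3, 'b': 1, 'a': 2}

{'c': 3, 'b': 1, 'a': 2}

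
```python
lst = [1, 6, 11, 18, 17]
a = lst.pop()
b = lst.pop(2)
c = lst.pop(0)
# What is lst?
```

After line 1: lst = [1, 6, 11, 18, 17]
After line 2 (pop() -> a = 17): lst = [1, 6, 11, 18]
After line 3 (pop(2) -> b = 11): lst = [1, 6, 18]
After line 4 (pop(0) -> c = 1): lst = [6, 18]

[6, 18]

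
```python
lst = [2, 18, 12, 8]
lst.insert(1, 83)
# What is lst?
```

[2, 83, 18, 12, 8]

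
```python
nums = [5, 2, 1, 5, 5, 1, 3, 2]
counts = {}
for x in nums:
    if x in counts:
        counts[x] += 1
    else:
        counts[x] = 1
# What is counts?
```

Initial: counts = {}, nums = [5, 2, 1, 5, 5, 1, 3, 2]
See 5: counts = {5: 1}
See 2: counts = {5: 1, 2: 1}
See 1: counts = {5: 1, 2: 1, 1: 1}
See 5: counts = {5: 2, 2: 1, 1: 1}
See 5: counts = {5: 3, 2: 1, 1: 1}
See 1: counts = {5: 3, 2: 1, 1: 2}
See 3: counts = {5: 3, 2: 1, 1: 2, 3: 1}
See 2: counts = {5: 3, 2: 2, 1: 2, 3: 1}

{5: 3, 2: 2, 1: 2, 3: 1}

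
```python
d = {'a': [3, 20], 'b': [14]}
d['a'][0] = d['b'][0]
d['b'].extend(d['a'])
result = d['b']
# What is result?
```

After line 1: d = {'a': [3, 20], 'b': [14]}
After line 2 (a[0] = b[0] = 14): d = {'a': [14, 20], 'b': [14]}
After line 3 (b.extend(a) appends [14, 20]): d = {'a': [14, 20], 'b': [14, 14, 20]}
After line 4: result = d['b'] = [14, 14, 20]

[14, 14, 20]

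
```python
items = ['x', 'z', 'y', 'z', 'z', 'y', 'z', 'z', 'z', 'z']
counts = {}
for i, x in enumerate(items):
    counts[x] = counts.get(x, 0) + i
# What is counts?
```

Initial: counts = {}, items = ['x', 'z', 'y', 'z', 'z', 'y', 'z', 'z', 'z', 'z']
i=0, x='x': counts = {'x': 0}
i=1, x='z': counts = {'x': 0, 'z': 1}
i=2, x='y': counts = {'x': 0, 'z': 1, 'y': 2}
i=3, x='z': counts = {'x': 0, 'z': 4, 'y': 2}
i=4, x='z': counts = {'x': 0, 'z': 8, 'y': 2}
i=5, x='y': counts = {'x': 0, 'z': 8, 'y': 7}
i=6, x='z': counts = {'x': 0, 'z': 14, 'y': 7}
i=7, x='z': counts = {'x': 0, 'z': 21, 'y': 7}
i=8, x='z': counts = {'x': 0, 'z': 29, 'y': 7}
i=9, x='z': counts = {'x': 0, 'z': 38, 'y': 7}

{'x': 0, 'z': 38, 'y': 7}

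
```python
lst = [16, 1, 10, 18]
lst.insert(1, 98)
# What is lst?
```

[16, 98, 1, 10, 18]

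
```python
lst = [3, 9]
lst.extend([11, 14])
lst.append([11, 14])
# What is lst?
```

After line 1: lst = [3, 9]
After line 2 (extend unpacks [11, 14]): lst = [3, 9, 11, 14]
After line 3 (append adds [11, 14] as single element): lst = [3, 9, 11, 14, [11, 14]]

[3, 9, 11, 14, [11, 14]]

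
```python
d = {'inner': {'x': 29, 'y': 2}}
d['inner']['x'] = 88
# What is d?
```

After line 1: d = {'inner': {'x': 29, 'y': 2}}
After line 2 (inner x overwritten): d = {'inner': {'x': 88, 'y': 2}}

{'inner': {'x': 88, 'y': 2}}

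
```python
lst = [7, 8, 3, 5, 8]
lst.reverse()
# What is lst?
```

[8, 5, 3, 8, 7]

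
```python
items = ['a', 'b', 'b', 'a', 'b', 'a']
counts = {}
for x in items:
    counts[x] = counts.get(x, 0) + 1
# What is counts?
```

Initial: counts = {}, items = ['a', 'b', 'b', 'a', 'b', 'a']
See 'a': counts = {'a': 1}
See 'b': counts = {'a': 1, 'b': 1}
See 'b': counts = {'a': 1, 'b': 2}
See 'a': counts = {'a': 2, 'b': 2}
See 'b': counts = {'a': 2, 'b': 3}
See 'a': counts = {'a': 3, 'b': 3}

{'a': 3, 'b': 3}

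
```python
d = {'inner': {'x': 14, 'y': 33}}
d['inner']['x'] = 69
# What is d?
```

After line 1: d = {'inner': {'x': 14, 'y': 33}}
After line 2 (inner x overwritten): d = {'inner': {'x': 69, 'y': 33}}

{'inner': {'x': 69, 'y': 33}}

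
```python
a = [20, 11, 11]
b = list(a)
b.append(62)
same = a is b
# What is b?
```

After line 1: a = [20, 11, 11]
After line 2 (b = list(a) is a shallow copy, new object): a = [20, 11, 11], b = [20, 11, 11]
After line 3 (append only mutates b): a = [20, 11, 11], b = [20, 11, 11, 62]
After line 4 (same = a is b; different objects -> False): same = False

[20, 11, 11, 62]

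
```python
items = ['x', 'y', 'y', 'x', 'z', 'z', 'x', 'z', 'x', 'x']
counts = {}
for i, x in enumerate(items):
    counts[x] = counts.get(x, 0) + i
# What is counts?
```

Initial: counts = {}, items = ['x', 'y', 'y', 'x', 'z', 'z', 'x', 'z', 'x', 'x']
i=0, x='x': counts = {'x': 0}
i=1, x='y': counts = {'x': 0, 'y': 1}
i=2, x='y': counts = {'x': 0, 'y': 3}
i=3, x='x': counts = {'x': 3, 'y': 3}
i=4, x='z': counts = {'x': 3, 'y': 3, 'z': 4}
i=5, x='z': counts = {'x': 3, 'y': 3, 'z': 9}
i=6, x='x': counts = {'x': 9, 'y': 3, 'z': 9}
i=7, x='z': counts = {'x': 9, 'y': 3, 'z': 16}
i=8, x='x': counts = {'x': 17, 'y': 3, 'z': 16}
i=9, x='x': counts = {'x': 26, 'y': 3, 'z': 16}

{'x': 26, 'y': 3, 'z': 16}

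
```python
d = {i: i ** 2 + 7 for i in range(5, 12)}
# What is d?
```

{5: 32, 6: 43, 7: 56, 8: 71, 9: 88, 10: 107, 11: 128}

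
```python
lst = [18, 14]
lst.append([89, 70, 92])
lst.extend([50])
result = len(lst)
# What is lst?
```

After line 1: lst = [18, 14]
After line 2 (append adds [89, 70, 92] as single element): lst = [18, 14, [89, 70, 92]]
After line 3 (extend unpacks [50], adds 50): lst = [18, 14, [89, 70, 92], 50]
After line 4: result = len(lst) = 4

[18, 14, [89, 70, 92], 50]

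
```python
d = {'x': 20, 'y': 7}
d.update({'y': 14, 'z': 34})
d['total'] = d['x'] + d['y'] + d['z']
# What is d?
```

After line 1: d = {'x': 20, 'y': 7}
After line 2 (y overwritten, z added): d = {'x': 20, 'y': 14, 'z': 34}
After line 3 (total = 20 + 14 + 34 = 68): d = {'x': 20, 'y': 14, 'z': 34, 'total': 68}

{'x': 20, 'y': 14, 'z': 34, 'total': 68}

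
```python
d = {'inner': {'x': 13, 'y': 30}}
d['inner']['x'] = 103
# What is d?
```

After line 1: d = {'inner': {'x': 13, 'y': 30}}
After line 2 (inner x overwritten): d = {'inner': {'x': 103, 'y': 30}}

{'inner': {'x': 103, 'y': 30}}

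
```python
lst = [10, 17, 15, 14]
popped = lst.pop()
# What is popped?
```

14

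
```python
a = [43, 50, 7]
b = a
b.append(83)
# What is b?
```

After line 1: a = [43, 50, 7]
After line 2 (b = a is an alias, same object): a = [43, 50, 7], b = [43, 50, 7]
After line 3 (b.append mutates the shared list): a = [43, 50, 7, 83], b = [43, 50, 7, 83]

[43, 50, 7, 83]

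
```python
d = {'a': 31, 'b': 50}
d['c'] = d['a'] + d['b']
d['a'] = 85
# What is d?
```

After line 1: d = {'a': 31, 'b': 50}
After line 2 (d['c'] = 31 + 50): d = {'a': 31, 'b': 50, 'c': 81}
After line 3: d = {'a': 85, 'b': 50, 'c': 81}

{'a': 85, 'b': 50, 'c': 81}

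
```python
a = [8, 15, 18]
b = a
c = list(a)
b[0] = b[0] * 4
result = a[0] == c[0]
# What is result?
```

After line 1: a = [8, 15, 18]
After line 2 (b = a, alias): a = [8, 15, 18], b = [8, 15, 18]
After line 3 (c = list(a) is a copy, new object): c = [8, 15, 18]
After line 4 (b[0] = 8 * 4 = 32; mutates shared a/b): a = b = [32, 15, 18], c = [8, 15, 18]
After line 5 (a[0] = 32, c[0] = 8; result = False)

False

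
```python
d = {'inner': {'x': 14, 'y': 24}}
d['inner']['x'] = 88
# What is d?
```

After line 1: d = {'inner': {'x': 14, 'y': 24}}
After line 2 (inner x overwritten): d = {'inner': {'x': 88, 'y': 24}}

{'inner': {'x': 88, 'y': 24}}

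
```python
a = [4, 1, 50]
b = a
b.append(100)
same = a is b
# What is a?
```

After line 1: a = [4, 1, 50]
After line 2 (b = a is an alias, same object): a = [4, 1, 50], b = [4, 1, 50]
After line 3 (b.append mutates the shared list): a = [4, 1, 50, 100], b = [4, 1, 50, 100]
After line 4 (same = a is b; same object -> True): same = True

[4, 1, 50, 100]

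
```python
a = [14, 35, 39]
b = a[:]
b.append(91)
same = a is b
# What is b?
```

After line 1: a = [14, 35, 39]
After line 2 (b = a[:] is a shallow copy, new object): a = [14, 35, 39], b = [14, 35, 39]
After line 3 (append only mutates b): a = [14, 35, 39], b = [14, 35, 39, 91]
After line 4 (same = a is b; different objects -> False): same = False

[14, 35, 39, 91]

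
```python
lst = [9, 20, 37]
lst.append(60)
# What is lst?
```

[9, 20, 37, 60]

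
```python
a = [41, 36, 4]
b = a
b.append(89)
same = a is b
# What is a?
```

After line 1: a = [41, 36, 4]
After line 2 (b = a is an alias, same object): a = [41, 36, 4], b = [41, 36, 4]
After line 3 (b.append mutates the shared list): a = [41, 36, 4, 89], b = [41, 36, 4, 89]
After line 4 (same = a is b; same object -> True): same = True

[41, 36, 4, 89]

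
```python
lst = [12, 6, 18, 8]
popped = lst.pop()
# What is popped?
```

8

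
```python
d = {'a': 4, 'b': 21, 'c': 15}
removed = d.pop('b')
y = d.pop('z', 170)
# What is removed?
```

After line 1: d = {'a': 4, 'b': 21, 'c': 15}
After line 2 (pop 'b' returns 21): d = {'a': 4, 'c': 15}, removed = 21
After line 3 (pop 'z' missing, returns default 170): d = {'a': 4, 'c': 15}, y = 170

21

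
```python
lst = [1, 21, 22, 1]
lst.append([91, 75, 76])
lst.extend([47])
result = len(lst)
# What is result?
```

After line 1: lst = [1, 21, 22, 1]
After line 2 (append adds [91, 75, 76] as single element): lst = [1, 21, 22, 1, [91, 75, 76]]
After line 3 (extend unpacks [47], adds 47): lst = [1, 21, 22, 1, [91, 75, 76], 47]
After line 4: result = len(lst) = 6

6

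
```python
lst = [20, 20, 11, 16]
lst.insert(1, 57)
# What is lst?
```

[20, 57, 20, 11, 16]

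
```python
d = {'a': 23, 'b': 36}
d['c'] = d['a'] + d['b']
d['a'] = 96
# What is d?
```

After line 1: d = {'a': 23, 'b': 36}
After line 2 (d['c'] = 23 + 36): d = {'a': 23, 'b': 36, 'c': 59}
After line 3: d = {'a': 96, 'b': 36, 'c': 59}

{'a': 96, 'b': 36, 'c': 59}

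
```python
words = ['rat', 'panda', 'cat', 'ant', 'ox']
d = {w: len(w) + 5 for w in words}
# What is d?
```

{'rat': 8, 'panda': 10, 'cat': 8, 'ant': 8, 'ox': 7}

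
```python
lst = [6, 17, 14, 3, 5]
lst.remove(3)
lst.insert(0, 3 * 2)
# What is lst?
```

After line 1: lst = [6, 17, 14, 3, 5]
After line 2 (remove first 3): lst = [6, 17, 14, 5]
After line 3 (insert 6 at index 0): lst = [6, 6, 17, 14, 5]

[6, 6, 17, 14, 5]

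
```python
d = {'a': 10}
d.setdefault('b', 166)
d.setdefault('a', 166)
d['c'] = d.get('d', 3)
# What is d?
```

After line 1: d = {'a': 10}
After line 2 (setdefault adds 'b'=166): d = {'a': 10, 'b': 166}
After line 3 (setdefault 'a' no-op, already exists): d = {'a': 10, 'b': 166}
After line 4 (get('d', 3) returns default since 'd' not in d): d = {'a': 10, 'b': 166, 'c': 3}

{'a': 10, 'b': 166, 'c': 3}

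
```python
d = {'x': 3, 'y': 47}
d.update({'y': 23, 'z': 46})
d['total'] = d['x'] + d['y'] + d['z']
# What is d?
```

After line 1: d = {'x': 3, 'y': 47}
After line 2 (y overwritten, z added): d = {'x': 3, 'y': 23, 'z': 46}
After line 3 (total = 3 + 23 + 46 = 72): d = {'x': 3, 'y': 23, 'z': 46, 'total': 72}

{'x': 3, 'y': 23, 'z': 46, 'total': 72}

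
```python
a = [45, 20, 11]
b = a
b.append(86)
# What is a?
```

After line 1: a = [45, 20, 11]
After line 2 (b = a is an alias, same object): a = [45, 20, 11], b = [45, 20, 11]
After line 3 (b.append mutates the shared list): a = [45, 20, 11, 86], b = [45, 20, 11, 86]

[45, 20, 11, 86]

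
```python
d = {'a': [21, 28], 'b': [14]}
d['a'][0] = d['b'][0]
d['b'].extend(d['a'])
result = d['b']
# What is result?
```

After line 1: d = {'a': [21, 28], 'b': [14]}
After line 2 (a[0] = b[0] = 14): d = {'a': [14, 28], 'b': [14]}
After line 3 (b.extend(a) appends [14, 28]): d = {'a': [14, 28], 'b': [14, 14, 28]}
After line 4: result = d['b'] = [14, 14, 28]

[14, 14, 28]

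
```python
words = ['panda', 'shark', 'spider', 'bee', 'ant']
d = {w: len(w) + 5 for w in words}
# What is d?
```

{'panda': 10, 'shark': 10, 'spider': 11, 'bee': 8, 'ant': 8}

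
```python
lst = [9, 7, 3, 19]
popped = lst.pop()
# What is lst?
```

[9, 7, 3]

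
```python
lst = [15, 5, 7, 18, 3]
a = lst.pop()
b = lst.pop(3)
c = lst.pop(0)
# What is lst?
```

After line 1: lst = [15, 5, 7, 18, 3]
After line 2 (pop() -> a = 3): lst = [15, 5, 7, 18]
After line 3 (pop(3) -> b = 18): lst = [15, 5, 7]
After line 4 (pop(0) -> c = 15): lst = [5, 7]

[5, 7]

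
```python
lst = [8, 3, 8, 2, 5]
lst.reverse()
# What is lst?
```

[5, 2, 8, 3, 8]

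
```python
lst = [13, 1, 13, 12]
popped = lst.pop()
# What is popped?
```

12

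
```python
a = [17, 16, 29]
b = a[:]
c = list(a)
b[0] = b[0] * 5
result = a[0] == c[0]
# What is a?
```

After line 1: a = [17, 16, 29]
After line 2 (b = a[:], copy): a = [17, 16, 29], b = [17, 16, 29]
After line 3 (c = list(a) is a copy, new object): c = [17, 16, 29]
After line 4 (b[0] = 17 * 5 = 85; only b mutates (copy)): a = [17, 16, 29], b = [85, 16, 29], c = [17, 16, 29]
After line 5 (a[0] = 17, c[0] = 17; result = True)

[17, 16, 29]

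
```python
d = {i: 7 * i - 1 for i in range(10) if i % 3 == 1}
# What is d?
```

{1: 6, 4: 27, 7: 48}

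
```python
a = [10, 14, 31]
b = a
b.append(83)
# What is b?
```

After line 1: a = [10, 14, 31]
After line 2 (b = a is an alias, same object): a = [10, 14, 31], b = [10, 14, 31]
After line 3 (b.append mutates the shared list): a = [10, 14, 31, 83], b = [10, 14, 31, 83]

[10, 14, 31, 83]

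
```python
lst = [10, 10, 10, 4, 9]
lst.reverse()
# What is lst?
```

[9, 4, 10, 10, 10]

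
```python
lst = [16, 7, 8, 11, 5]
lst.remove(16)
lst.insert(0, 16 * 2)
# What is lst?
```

After line 1: lst = [16, 7, 8, 11, 5]
After line 2 (remove first 16): lst = [7, 8, 11, 5]
After line 3 (insert 32 at index 0): lst = [32, 7, 8, 11, 5]

[32, 7, 8, 11, 5]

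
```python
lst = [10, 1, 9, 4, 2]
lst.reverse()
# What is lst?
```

[2, 4, 9, 1, 10]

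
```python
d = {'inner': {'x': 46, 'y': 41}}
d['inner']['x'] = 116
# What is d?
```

After line 1: d = {'inner': {'x': 46, 'y': 41}}
After line 2 (inner x overwritten): d = {'inner': {'x': 116, 'y': 41}}

{'inner': {'x': 116, 'y': 41}}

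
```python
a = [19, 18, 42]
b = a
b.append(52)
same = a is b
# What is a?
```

After line 1: a = [19, 18, 42]
After line 2 (b = a is an alias, same object): a = [19, 18, 42], b = [19, 18, 42]
After line 3 (b.append mutates the shared list): a = [19, 18, 42, 52], b = [19, 18, 42, 52]
After line 4 (same = a is b; same object -> True): same = True

[19, 18, 42, 52]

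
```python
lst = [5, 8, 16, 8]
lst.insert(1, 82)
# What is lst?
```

[5, 82, 8, 16, 8]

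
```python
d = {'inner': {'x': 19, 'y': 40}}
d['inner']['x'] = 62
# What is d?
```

After line 1: d = {'inner': {'x': 19, 'y': 40}}
After line 2 (inner x overwritten): d = {'inner': {'x': 62, 'y': 40}}

{'inner': {'x': 62, 'y': 40}}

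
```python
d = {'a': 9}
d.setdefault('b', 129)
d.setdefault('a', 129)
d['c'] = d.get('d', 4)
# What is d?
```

After line 1: d = {'a': 9}
After line 2 (setdefault adds 'b'=129): d = {'a': 9, 'b': 129}
After line 3 (setdefault 'a' no-op, already exists): d = {'a': 9, 'b': 129}
After line 4 (get('d', 4) returns default since 'd' not in d): d = {'a': 9, 'b': 129, 'c': 4}

{'a': 9, 'b': 129, 'c': 4}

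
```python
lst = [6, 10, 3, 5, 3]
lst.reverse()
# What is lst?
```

[3, 5, 3, 10, 6]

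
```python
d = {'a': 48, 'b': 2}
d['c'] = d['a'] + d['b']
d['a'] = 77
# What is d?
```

After line 1: d = {'a': 48, 'b': 2}
After line 2 (d['c'] = 48 + 2): d = {'a': 48, 'b': 2, 'c': 50}
After line 3: d = {'a': 77, 'b': 2, 'c': 50}

{'a': 77, 'b': 2, 'c': 50}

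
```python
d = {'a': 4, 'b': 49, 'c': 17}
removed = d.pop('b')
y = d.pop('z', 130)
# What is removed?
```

After line 1: d = {'a': 4, 'b': 49, 'c': 17}
After line 2 (pop 'b' returns 49): d = {'a': 4, 'c': 17}, removed = 49
After line 3 (pop 'z' missing, returns default 130): d = {'a': 4, 'c': 17}, y = 130

49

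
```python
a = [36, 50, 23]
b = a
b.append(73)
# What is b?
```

After line 1: a = [36, 50, 23]
After line 2 (b = a is an alias, same object): a = [36, 50, 23], b = [36, 50, 23]
After line 3 (b.append mutates the shared list): a = [36, 50, 23, 73], b = [36, 50, 23, 73]

[36, 50, 23, 73]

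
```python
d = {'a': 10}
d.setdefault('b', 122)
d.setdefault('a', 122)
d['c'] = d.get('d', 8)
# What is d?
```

After line 1: d = {'a': 10}
After line 2 (setdefault adds 'b'=122): d = {'a': 10, 'b': 122}
After line 3 (setdefault 'a' no-op, already exists): d = {'a': 10, 'b': 122}
After line 4 (get('d', 8) returns default since 'd' not in d): d = {'a': 10, 'b': 122, 'c': 8}

{'a': 10, 'b': 122, 'c': 8}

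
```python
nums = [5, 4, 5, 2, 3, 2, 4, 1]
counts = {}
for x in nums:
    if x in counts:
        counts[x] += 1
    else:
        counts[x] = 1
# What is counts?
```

Initial: counts = {}, nums = [5, 4, 5, 2, 3, 2, 4, 1]
See 5: counts = {5: 1}
See 4: counts = {5: 1, 4: 1}
See 5: counts = {5: 2, 4: 1}
See 2: counts = {5: 2, 4: 1, 2: 1}
See 3: counts = {5: 2, 4: 1, 2: 1, 3: 1}
See 2: counts = {5: 2, 4: 1, 2: 2, 3: 1}
See 4: counts = {5: 2, 4: 2, 2: 2, 3: 1}
See 1: counts = {5: 2, 4: 2, 2: 2, 3: 1, 1: 1}

{5: 2, 4: 2, 2: 2, 3: 1, 1: 1}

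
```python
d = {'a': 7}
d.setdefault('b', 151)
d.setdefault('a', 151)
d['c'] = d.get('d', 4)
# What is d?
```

After line 1: d = {'a': 7}
After line 2 (setdefault adds 'b'=151): d = {'a': 7, 'b': 151}
After line 3 (setdefault 'a' no-op, already exists): d = {'a': 7, 'b': 151}
After line 4 (get('d', 4) returns default since 'd' not in d): d = {'a': 7, 'b': 151, 'c': 4}

{'a': 7, 'b': 151, 'c': 4}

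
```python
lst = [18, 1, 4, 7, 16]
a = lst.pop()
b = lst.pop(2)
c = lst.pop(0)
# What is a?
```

After line 1: lst = [18, 1, 4, 7, 16]
After line 2 (pop() -> a = 16): lst = [18, 1, 4, 7]
After line 3 (pop(2) -> b = 4): lst = [18, 1, 7]
After line 4 (pop(0) -> c = 18): lst = [1, 7]

16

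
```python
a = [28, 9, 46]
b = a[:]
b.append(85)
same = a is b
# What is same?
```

After line 1: a = [28, 9, 46]
After line 2 (b = a[:] is a shallow copy, new object): a = [28, 9, 46], b = [28, 9, 46]
After line 3 (append only mutates b): a = [28, 9, 46], b = [28, 9, 46, 85]
After line 4 (same = a is b; different objects -> False): same = False

False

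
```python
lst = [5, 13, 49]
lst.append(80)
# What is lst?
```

[5, 13, 49, 80]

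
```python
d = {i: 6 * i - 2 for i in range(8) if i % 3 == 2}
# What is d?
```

{2: 10, 5: 28}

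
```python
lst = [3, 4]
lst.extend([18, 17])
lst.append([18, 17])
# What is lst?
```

After line 1: lst = [3, 4]
After line 2 (extend unpacks [18, 17]): lst = [3, 4, 18, 17]
After line 3 (append adds [18, 17] as single element): lst = [3, 4, 18, 17, [18, 17]]

[3, 4, 18, 17, [18, 17]]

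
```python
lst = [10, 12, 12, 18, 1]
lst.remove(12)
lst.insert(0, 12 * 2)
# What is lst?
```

After line 1: lst = [10, 12, 12, 18, 1]
After line 2 (remove first 12): lst = [10, 12, 18, 1]
After line 3 (insert 24 at index 0): lst = [24, 10, 12, 18, 1]

[24, 10, 12, 18, 1]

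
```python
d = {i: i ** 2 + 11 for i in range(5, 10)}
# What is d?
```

{5: 36, 6: 47, 7: 60, 8: 75, 9: 92}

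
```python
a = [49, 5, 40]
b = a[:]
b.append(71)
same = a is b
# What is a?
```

After line 1: a = [49, 5, 40]
After line 2 (b = a[:] is a shallow copy, new object): a = [49, 5, 40], b = [49, 5, 40]
After line 3 (append only mutates b): a = [49, 5, 40], b = [49, 5, 40, 71]
After line 4 (same = a is b; different objects -> False): same = False

[49, 5, 40]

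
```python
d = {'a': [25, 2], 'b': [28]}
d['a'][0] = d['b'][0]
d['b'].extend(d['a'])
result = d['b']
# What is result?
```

After line 1: d = {'a': [25, 2], 'b': [28]}
After line 2 (a[0] = b[0] = 28): d = {'a': [28, 2], 'b': [28]}
After line 3 (b.extend(a) appends [28, 2]): d = {'a': [28, 2], 'b': [28, 28, 2]}
After line 4: result = d['b'] = [28, 28, 2]

[28, 28, 2]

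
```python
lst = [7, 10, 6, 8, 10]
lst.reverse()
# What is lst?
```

[10, 8, 6, 10, 7]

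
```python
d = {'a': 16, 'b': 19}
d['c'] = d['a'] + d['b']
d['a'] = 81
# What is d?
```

After line 1: d = {'a': 16, 'b': 19}
After line 2 (d['c'] = 16 + 19): d = {'a': 16, 'b': 19, 'c': 35}
After line 3: d = {'a': 81, 'b': 19, 'c': 35}

{'a': 81, 'b': 19, 'c': 35}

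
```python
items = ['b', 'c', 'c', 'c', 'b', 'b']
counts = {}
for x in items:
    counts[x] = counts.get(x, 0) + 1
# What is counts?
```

Initial: counts = {}, items = ['b', 'c', 'c', 'c', 'b', 'b']
See 'b': counts = {'b': 1}
See 'c': counts = {'b': 1, 'c': 1}
See 'c': counts = {'b': 1, 'c': 2}
See 'c': counts = {'b': 1, 'c': 3}
See 'b': counts = {'b': 2, 'c': 3}
See 'b': counts = {'b': 3, 'c': 3}

{'b': 3, 'c': 3}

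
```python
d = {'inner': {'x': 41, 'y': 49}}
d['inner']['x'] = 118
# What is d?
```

After line 1: d = {'inner': {'x': 41, 'y': 49}}
After line 2 (inner x overwritten): d = {'inner': {'x': 118, 'y': 49}}

{'inner': {'x': 118, 'y': 49}}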